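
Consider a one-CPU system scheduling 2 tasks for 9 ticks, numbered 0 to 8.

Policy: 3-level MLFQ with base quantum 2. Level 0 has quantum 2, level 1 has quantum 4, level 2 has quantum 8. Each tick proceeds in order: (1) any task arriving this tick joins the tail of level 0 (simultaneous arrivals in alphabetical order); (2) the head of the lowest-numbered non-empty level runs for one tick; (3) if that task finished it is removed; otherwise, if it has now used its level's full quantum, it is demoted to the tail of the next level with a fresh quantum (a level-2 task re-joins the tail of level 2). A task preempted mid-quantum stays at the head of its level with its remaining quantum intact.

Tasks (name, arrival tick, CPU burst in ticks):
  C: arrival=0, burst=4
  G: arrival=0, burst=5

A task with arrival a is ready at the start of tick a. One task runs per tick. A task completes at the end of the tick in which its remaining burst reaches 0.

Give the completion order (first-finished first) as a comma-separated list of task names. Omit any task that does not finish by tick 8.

completion order = C, G

t=0: L0/L1/L2 = CG/-/- → run C
t=1: L0/L1/L2 = CG/-/- → run C
t=2: L0/L1/L2 = G/C/- → run G
t=3: L0/L1/L2 = G/C/- → run G
t=4: L0/L1/L2 = -/CG/- → run C
t=5: L0/L1/L2 = -/CG/- → run C
t=6: L0/L1/L2 = -/G/- → run G
t=7: L0/L1/L2 = -/G/- → run G
t=8: L0/L1/L2 = -/G/- → run G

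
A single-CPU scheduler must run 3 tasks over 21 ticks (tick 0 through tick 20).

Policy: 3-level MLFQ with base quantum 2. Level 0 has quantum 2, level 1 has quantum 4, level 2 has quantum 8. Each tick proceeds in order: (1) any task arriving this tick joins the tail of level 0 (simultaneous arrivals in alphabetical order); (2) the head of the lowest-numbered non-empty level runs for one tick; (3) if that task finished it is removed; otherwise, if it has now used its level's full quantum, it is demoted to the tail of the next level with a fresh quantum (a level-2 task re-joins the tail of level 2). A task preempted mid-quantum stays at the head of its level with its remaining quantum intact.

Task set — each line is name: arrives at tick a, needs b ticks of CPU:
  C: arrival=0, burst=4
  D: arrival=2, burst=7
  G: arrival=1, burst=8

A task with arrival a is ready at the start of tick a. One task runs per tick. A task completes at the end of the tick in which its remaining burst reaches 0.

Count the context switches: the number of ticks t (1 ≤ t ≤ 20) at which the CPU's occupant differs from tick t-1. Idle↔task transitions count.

context switches = 8

t=0: L0/L1/L2 = C/-/- → run C
t=1: L0/L1/L2 = CG/-/- → run C
t=2: L0/L1/L2 = GD/C/- → run G
t=3: L0/L1/L2 = GD/C/- → run G
t=4: L0/L1/L2 = D/CG/- → run D
t=5: L0/L1/L2 = D/CG/- → run D
t=6: L0/L1/L2 = -/CGD/- → run C
t=7: L0/L1/L2 = -/CGD/- → run C
t=8: L0/L1/L2 = -/GD/- → run G
t=9: L0/L1/L2 = -/GD/- → run G
t=10: L0/L1/L2 = -/GD/- → run G
t=11: L0/L1/L2 = -/GD/- → run G
t=12: L0/L1/L2 = -/D/G → run D
t=13: L0/L1/L2 = -/D/G → run D
t=14: L0/L1/L2 = -/D/G → run D
t=15: L0/L1/L2 = -/D/G → run D
t=16: L0/L1/L2 = -/-/GD → run G
t=17: L0/L1/L2 = -/-/GD → run G
t=18: L0/L1/L2 = -/-/D → run D
t=19: (idle)
t=20: (idle)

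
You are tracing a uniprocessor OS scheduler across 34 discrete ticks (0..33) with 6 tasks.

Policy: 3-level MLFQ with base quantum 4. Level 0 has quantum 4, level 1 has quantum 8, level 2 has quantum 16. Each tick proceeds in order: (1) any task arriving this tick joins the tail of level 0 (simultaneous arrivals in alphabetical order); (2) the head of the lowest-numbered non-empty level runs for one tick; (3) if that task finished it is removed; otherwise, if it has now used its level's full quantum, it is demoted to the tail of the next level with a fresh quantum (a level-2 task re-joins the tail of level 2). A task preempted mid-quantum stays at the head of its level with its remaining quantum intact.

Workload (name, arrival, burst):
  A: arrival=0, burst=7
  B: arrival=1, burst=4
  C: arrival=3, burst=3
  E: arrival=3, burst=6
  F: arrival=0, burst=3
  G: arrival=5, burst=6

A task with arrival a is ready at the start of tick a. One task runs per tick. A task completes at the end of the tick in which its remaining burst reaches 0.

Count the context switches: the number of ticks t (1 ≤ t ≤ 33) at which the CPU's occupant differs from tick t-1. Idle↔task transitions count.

context switches = 9

t=0: L0/L1/L2 = AF/-/- → run A
t=1: L0/L1/L2 = AFB/-/- → run A
t=2: L0/L1/L2 = AFB/-/- → run A
t=3: L0/L1/L2 = AFBCE/-/- → run A
t=4: L0/L1/L2 = FBCE/A/- → run F
t=5: L0/L1/L2 = FBCEG/A/- → run F
t=6: L0/L1/L2 = FBCEG/A/- → run F
t=7: L0/L1/L2 = BCEG/A/- → run B
t=8: L0/L1/L2 = BCEG/A/- → run B
t=9: L0/L1/L2 = BCEG/A/- → run B
t=10: L0/L1/L2 = BCEG/A/- → run B
t=11: L0/L1/L2 = CEG/A/- → run C
t=12: L0/L1/L2 = CEG/A/- → run C
t=13: L0/L1/L2 = CEG/A/- → run C
t=14: L0/L1/L2 = EG/A/- → run E
t=15: L0/L1/L2 = EG/A/- → run E
t=16: L0/L1/L2 = EG/A/- → run E
t=17: L0/L1/L2 = EG/A/- → run E
t=18: L0/L1/L2 = G/AE/- → run G
t=19: L0/L1/L2 = G/AE/- → run G
t=20: L0/L1/L2 = G/AE/- → run G
t=21: L0/L1/L2 = G/AE/- → run G
t=22: L0/L1/L2 = -/AEG/- → run A
t=23: L0/L1/L2 = -/AEG/- → run A
t=24: L0/L1/L2 = -/AEG/- → run A
t=25: L0/L1/L2 = -/EG/- → run E
t=26: L0/L1/L2 = -/EG/- → run E
t=27: L0/L1/L2 = -/G/- → run G
t=28: L0/L1/L2 = -/G/- → run G
t=29: (idle)
t=30: (idle)
t=31: (idle)
t=32: (idle)
t=33: (idle)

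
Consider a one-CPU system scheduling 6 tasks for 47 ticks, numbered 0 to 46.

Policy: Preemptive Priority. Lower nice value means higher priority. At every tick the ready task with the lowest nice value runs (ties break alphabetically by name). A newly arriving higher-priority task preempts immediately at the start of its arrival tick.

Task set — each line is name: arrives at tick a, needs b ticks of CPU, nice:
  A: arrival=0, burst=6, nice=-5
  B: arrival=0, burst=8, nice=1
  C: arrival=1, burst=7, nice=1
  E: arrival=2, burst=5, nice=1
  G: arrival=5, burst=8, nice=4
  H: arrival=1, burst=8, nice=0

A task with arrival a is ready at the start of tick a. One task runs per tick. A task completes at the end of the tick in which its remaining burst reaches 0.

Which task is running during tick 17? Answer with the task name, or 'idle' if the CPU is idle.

t=0: ready={A,B} → run A
t=1: ready={A,B,C,H} → run A
t=2: ready={A,B,C,E,H} → run A
t=3: ready={A,B,C,E,H} → run A
t=4: ready={A,B,C,E,H} → run A
t=5: ready={A,B,C,E,G,H} → run A
t=6: ready={B,C,E,G,H} → run H
t=7: ready={B,C,E,G,H} → run H
t=8: ready={B,C,E,G,H} → run H
t=9: ready={B,C,E,G,H} → run H
t=10: ready={B,C,E,G,H} → run H
t=11: ready={B,C,E,G,H} → run H
t=12: ready={B,C,E,G,H} → run H
t=13: ready={B,C,E,G,H} → run H
t=14: ready={B,C,E,G} → run B
t=15: ready={B,C,E,G} → run B
t=16: ready={B,C,E,G} → run B
t=17: ready={B,C,E,G} → run B
t=18: ready={B,C,E,G} → run B
t=19: ready={B,C,E,G} → run B
t=20: ready={B,C,E,G} → run B
t=21: ready={B,C,E,G} → run B
t=22: ready={C,E,G} → run C
t=23: ready={C,E,G} → run C
t=24: ready={C,E,G} → run C
t=25: ready={C,E,G} → run C
t=26: ready={C,E,G} → run C
t=27: ready={C,E,G} → run C
t=28: ready={C,E,G} → run C
t=29: ready={E,G} → run E
t=30: ready={E,G} → run E
t=31: ready={E,G} → run E
t=32: ready={E,G} → run E
t=33: ready={E,G} → run E
t=34: ready={G} → run G
t=35: ready={G} → run G
t=36: ready={G} → run G
t=37: ready={G} → run G
t=38: ready={G} → run G
t=39: ready={G} → run G
t=40: ready={G} → run G
t=41: ready={G} → run G
t=42: (idle)
t=43: (idle)
t=44: (idle)
t=45: (idle)
t=46: (idle)

running at tick 17 = B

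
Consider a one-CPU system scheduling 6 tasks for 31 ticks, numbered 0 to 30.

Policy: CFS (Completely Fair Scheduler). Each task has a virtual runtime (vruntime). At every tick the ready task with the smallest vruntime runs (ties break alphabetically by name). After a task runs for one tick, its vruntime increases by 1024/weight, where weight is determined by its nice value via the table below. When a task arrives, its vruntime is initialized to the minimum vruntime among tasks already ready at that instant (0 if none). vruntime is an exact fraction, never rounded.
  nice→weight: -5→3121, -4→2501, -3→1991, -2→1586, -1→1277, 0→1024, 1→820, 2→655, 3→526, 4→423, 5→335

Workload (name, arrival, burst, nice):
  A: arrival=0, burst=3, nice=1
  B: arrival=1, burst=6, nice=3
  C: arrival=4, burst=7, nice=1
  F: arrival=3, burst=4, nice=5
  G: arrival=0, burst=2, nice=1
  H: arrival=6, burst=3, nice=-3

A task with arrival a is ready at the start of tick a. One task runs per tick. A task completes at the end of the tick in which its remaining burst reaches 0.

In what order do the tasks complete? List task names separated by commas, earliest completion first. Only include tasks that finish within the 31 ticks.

completion order = G, H, A, C, B, F

t=0: vr[A=0 G=0] → run A
t=1: vr[A=256/205 B=0 G=0] → run B
t=2: vr[A=256/205 B=512/263 G=0] → run G
t=3: vr[A=256/205 B=512/263 F=256/205 G=256/205] → run A
t=4: vr[A=512/205 B=512/263 C=256/205 F=256/205 G=256/205] → run C
t=5: vr[A=512/205 B=512/263 C=512/205 F=256/205 G=256/205] → run F
t=6: vr[A=512/205 B=512/263 C=512/205 F=59136/13735 G=256/205 H=256/205] → run G
t=7: vr[A=512/205 B=512/263 C=512/205 F=59136/13735 H=256/205] → run H
t=8: vr[A=512/205 B=512/263 C=512/205 F=59136/13735 H=719616/408155] → run H
t=9: vr[A=512/205 B=512/263 C=512/205 F=59136/13735 H=929536/408155] → run B
t=10: vr[A=512/205 B=1024/263 C=512/205 F=59136/13735 H=929536/408155] → run H
t=11: vr[A=512/205 B=1024/263 C=512/205 F=59136/13735] → run A
t=12: vr[B=1024/263 C=512/205 F=59136/13735] → run C
t=13: vr[B=1024/263 C=768/205 F=59136/13735] → run C
t=14: vr[B=1024/263 C=1024/205 F=59136/13735] → run B
t=15: vr[B=1536/263 C=1024/205 F=59136/13735] → run F
t=16: vr[B=1536/263 C=1024/205 F=20224/2747] → run C
t=17: vr[B=1536/263 C=256/41 F=20224/2747] → run B
t=18: vr[B=2048/263 C=256/41 F=20224/2747] → run C
t=19: vr[B=2048/263 C=1536/205 F=20224/2747] → run F
t=20: vr[B=2048/263 C=1536/205 F=143104/13735] → run C
t=21: vr[B=2048/263 C=1792/205 F=143104/13735] → run B
t=22: vr[B=2560/263 C=1792/205 F=143104/13735] → run C
t=23: vr[B=2560/263 F=143104/13735] → run B
t=24: vr[F=143104/13735] → run F
t=25: (idle)
t=26: (idle)
t=27: (idle)
t=28: (idle)
t=29: (idle)
t=30: (idle)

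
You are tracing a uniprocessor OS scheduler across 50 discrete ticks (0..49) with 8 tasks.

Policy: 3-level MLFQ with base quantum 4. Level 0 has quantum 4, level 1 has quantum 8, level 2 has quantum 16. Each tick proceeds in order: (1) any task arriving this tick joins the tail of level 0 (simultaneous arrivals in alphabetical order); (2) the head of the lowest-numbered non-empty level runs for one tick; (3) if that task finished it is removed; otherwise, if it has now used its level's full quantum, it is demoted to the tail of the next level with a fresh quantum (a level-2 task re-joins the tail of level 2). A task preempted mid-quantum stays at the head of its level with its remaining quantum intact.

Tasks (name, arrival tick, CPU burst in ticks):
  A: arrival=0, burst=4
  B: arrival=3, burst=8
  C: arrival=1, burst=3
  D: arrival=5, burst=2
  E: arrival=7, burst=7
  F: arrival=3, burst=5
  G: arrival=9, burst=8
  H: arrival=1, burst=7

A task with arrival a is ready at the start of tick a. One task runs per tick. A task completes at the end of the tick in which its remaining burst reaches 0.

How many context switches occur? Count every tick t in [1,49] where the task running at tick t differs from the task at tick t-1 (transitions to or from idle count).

context switches = 13

t=0: L0/L1/L2 = A/-/- → run A
t=1: L0/L1/L2 = ACH/-/- → run A
t=2: L0/L1/L2 = ACH/-/- → run A
t=3: L0/L1/L2 = ACHBF/-/- → run A
t=4: L0/L1/L2 = CHBF/-/- → run C
t=5: L0/L1/L2 = CHBFD/-/- → run C
t=6: L0/L1/L2 = CHBFD/-/- → run C
t=7: L0/L1/L2 = HBFDE/-/- → run H
t=8: L0/L1/L2 = HBFDE/-/- → run H
t=9: L0/L1/L2 = HBFDEG/-/- → run H
t=10: L0/L1/L2 = HBFDEG/-/- → run H
t=11: L0/L1/L2 = BFDEG/H/- → run B
t=12: L0/L1/L2 = BFDEG/H/- → run B
t=13: L0/L1/L2 = BFDEG/H/- → run B
t=14: L0/L1/L2 = BFDEG/H/- → run B
t=15: L0/L1/L2 = FDEG/HB/- → run F
t=16: L0/L1/L2 = FDEG/HB/- → run F
t=17: L0/L1/L2 = FDEG/HB/- → run F
t=18: L0/L1/L2 = FDEG/HB/- → run F
t=19: L0/L1/L2 = DEG/HBF/- → run D
t=20: L0/L1/L2 = DEG/HBF/- → run D
t=21: L0/L1/L2 = EG/HBF/- → run E
t=22: L0/L1/L2 = EG/HBF/- → run E
t=23: L0/L1/L2 = EG/HBF/- → run E
t=24: L0/L1/L2 = EG/HBF/- → run E
t=25: L0/L1/L2 = G/HBFE/- → run G
t=26: L0/L1/L2 = G/HBFE/- → run G
t=27: L0/L1/L2 = G/HBFE/- → run G
t=28: L0/L1/L2 = G/HBFE/- → run G
t=29: L0/L1/L2 = -/HBFEG/- → run H
t=30: L0/L1/L2 = -/HBFEG/- → run H
t=31: L0/L1/L2 = -/HBFEG/- → run H
t=32: L0/L1/L2 = -/BFEG/- → run B
t=33: L0/L1/L2 = -/BFEG/- → run B
t=34: L0/L1/L2 = -/BFEG/- → run B
t=35: L0/L1/L2 = -/BFEG/- → run B
t=36: L0/L1/L2 = -/FEG/- → run F
t=37: L0/L1/L2 = -/EG/- → run E
t=38: L0/L1/L2 = -/EG/- → run E
t=39: L0/L1/L2 = -/EG/- → run E
t=40: L0/L1/L2 = -/G/- → run G
t=41: L0/L1/L2 = -/G/- → run G
t=42: L0/L1/L2 = -/G/- → run G
t=43: L0/L1/L2 = -/G/- → run G
t=44: (idle)
t=45: (idle)
t=46: (idle)
t=47: (idle)
t=48: (idle)
t=49: (idle)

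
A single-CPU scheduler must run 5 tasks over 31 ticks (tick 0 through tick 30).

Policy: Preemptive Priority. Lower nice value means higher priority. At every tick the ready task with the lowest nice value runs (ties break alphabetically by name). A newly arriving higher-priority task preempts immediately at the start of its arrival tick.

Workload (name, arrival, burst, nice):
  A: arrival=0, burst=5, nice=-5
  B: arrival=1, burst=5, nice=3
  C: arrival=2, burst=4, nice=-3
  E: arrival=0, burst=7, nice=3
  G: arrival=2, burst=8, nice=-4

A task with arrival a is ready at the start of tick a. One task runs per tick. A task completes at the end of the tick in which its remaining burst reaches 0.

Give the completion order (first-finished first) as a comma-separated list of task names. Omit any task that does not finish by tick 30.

completion order = A, G, C, B, E

t=0: ready={A,E} → run A
t=1: ready={A,B,E} → run A
t=2: ready={A,B,C,E,G} → run A
t=3: ready={A,B,C,E,G} → run A
t=4: ready={A,B,C,E,G} → run A
t=5: ready={B,C,E,G} → run G
t=6: ready={B,C,E,G} → run G
t=7: ready={B,C,E,G} → run G
t=8: ready={B,C,E,G} → run G
t=9: ready={B,C,E,G} → run G
t=10: ready={B,C,E,G} → run G
t=11: ready={B,C,E,G} → run G
t=12: ready={B,C,E,G} → run G
t=13: ready={B,C,E} → run C
t=14: ready={B,C,E} → run C
t=15: ready={B,C,E} → run C
t=16: ready={B,C,E} → run C
t=17: ready={B,E} → run B
t=18: ready={B,E} → run B
t=19: ready={B,E} → run B
t=20: ready={B,E} → run B
t=21: ready={B,E} → run B
t=22: ready={E} → run E
t=23: ready={E} → run E
t=24: ready={E} → run E
t=25: ready={E} → run E
t=26: ready={E} → run E
t=27: ready={E} → run E
t=28: ready={E} → run E
t=29: (idle)
t=30: (idle)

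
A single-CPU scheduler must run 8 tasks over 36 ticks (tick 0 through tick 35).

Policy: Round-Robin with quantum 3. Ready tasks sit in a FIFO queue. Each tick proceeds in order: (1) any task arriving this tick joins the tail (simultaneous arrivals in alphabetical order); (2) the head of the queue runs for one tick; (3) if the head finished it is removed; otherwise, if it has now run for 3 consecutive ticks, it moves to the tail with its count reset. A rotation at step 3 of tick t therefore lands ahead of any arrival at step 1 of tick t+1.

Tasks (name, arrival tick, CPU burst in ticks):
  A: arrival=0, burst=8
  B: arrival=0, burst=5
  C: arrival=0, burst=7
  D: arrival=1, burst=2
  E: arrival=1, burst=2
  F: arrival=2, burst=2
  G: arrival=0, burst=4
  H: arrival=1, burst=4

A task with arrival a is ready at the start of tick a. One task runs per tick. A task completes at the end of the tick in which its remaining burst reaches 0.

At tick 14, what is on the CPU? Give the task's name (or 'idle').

running at tick 14 = E

t=0: queue=[A,B,C,G] q_used=0 → run A
t=1: queue=[A,B,C,G,D,E,H] q_used=1 → run A
t=2: queue=[A,B,C,G,D,E,H,F] q_used=2 → run A
t=3: queue=[B,C,G,D,E,H,F,A] q_used=0 → run B
t=4: queue=[B,C,G,D,E,H,F,A] q_used=1 → run B
t=5: queue=[B,C,G,D,E,H,F,A] q_used=2 → run B
t=6: queue=[C,G,D,E,H,F,A,B] q_used=0 → run C
t=7: queue=[C,G,D,E,H,F,A,B] q_used=1 → run C
t=8: queue=[C,G,D,E,H,F,A,B] q_used=2 → run C
t=9: queue=[G,D,E,H,F,A,B,C] q_used=0 → run G
t=10: queue=[G,D,E,H,F,A,B,C] q_used=1 → run G
t=11: queue=[G,D,E,H,F,A,B,C] q_used=2 → run G
t=12: queue=[D,E,H,F,A,B,C,G] q_used=0 → run D
t=13: queue=[D,E,H,F,A,B,C,G] q_used=1 → run D
t=14: queue=[E,H,F,A,B,C,G] q_used=0 → run E
t=15: queue=[E,H,F,A,B,C,G] q_used=1 → run E
t=16: queue=[H,F,A,B,C,G] q_used=0 → run H
t=17: queue=[H,F,A,B,C,G] q_used=1 → run H
t=18: queue=[H,F,A,B,C,G] q_used=2 → run H
t=19: queue=[F,A,B,C,G,H] q_used=0 → run F
t=20: queue=[F,A,B,C,G,H] q_used=1 → run F
t=21: queue=[A,B,C,G,H] q_used=0 → run A
t=22: queue=[A,B,C,G,H] q_used=1 → run A
t=23: queue=[A,B,C,G,H] q_used=2 → run A
t=24: queue=[B,C,G,H,A] q_used=0 → run B
t=25: queue=[B,C,G,H,A] q_used=1 → run B
t=26: queue=[C,G,H,A] q_used=0 → run C
t=27: queue=[C,G,H,A] q_used=1 → run C
t=28: queue=[C,G,H,A] q_used=2 → run C
t=29: queue=[G,H,A,C] q_used=0 → run G
t=30: queue=[H,A,C] q_used=0 → run H
t=31: queue=[A,C] q_used=0 → run A
t=32: queue=[A,C] q_used=1 → run A
t=33: queue=[C] q_used=0 → run C
t=34: (idle)
t=35: (idle)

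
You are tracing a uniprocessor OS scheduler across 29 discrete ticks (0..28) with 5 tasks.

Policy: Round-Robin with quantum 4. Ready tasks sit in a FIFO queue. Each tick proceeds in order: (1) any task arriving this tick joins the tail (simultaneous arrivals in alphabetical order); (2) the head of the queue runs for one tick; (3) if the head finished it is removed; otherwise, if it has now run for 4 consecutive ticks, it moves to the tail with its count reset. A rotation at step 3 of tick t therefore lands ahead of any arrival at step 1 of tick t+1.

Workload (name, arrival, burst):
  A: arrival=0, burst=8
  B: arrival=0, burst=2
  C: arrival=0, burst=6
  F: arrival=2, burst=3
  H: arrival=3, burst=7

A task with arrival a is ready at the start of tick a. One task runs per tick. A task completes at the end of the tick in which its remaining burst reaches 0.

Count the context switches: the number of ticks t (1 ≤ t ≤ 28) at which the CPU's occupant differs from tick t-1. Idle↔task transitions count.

context switches = 8

t=0: queue=[A,B,C] q_used=0 → run A
t=1: queue=[A,B,C] q_used=1 → run A
t=2: queue=[A,B,C,F] q_used=2 → run A
t=3: queue=[A,B,C,F,H] q_used=3 → run A
t=4: queue=[B,C,F,H,A] q_used=0 → run B
t=5: queue=[B,C,F,H,A] q_used=1 → run B
t=6: queue=[C,F,H,A] q_used=0 → run C
t=7: queue=[C,F,H,A] q_used=1 → run C
t=8: queue=[C,F,H,A] q_used=2 → run C
t=9: queue=[C,F,H,A] q_used=3 → run C
t=10: queue=[F,H,A,C] q_used=0 → run F
t=11: queue=[F,H,A,C] q_used=1 → run F
t=12: queue=[F,H,A,C] q_used=2 → run F
t=13: queue=[H,A,C] q_used=0 → run H
t=14: queue=[H,A,C] q_used=1 → run H
t=15: queue=[H,A,C] q_used=2 → run H
t=16: queue=[H,A,C] q_used=3 → run H
t=17: queue=[A,C,H] q_used=0 → run A
t=18: queue=[A,C,H] q_used=1 → run A
t=19: queue=[A,C,H] q_used=2 → run A
t=20: queue=[A,C,H] q_used=3 → run A
t=21: queue=[C,H] q_used=0 → run C
t=22: queue=[C,H] q_used=1 → run C
t=23: queue=[H] q_used=0 → run H
t=24: queue=[H] q_used=1 → run H
t=25: queue=[H] q_used=2 → run H
t=26: (idle)
t=27: (idle)
t=28: (idle)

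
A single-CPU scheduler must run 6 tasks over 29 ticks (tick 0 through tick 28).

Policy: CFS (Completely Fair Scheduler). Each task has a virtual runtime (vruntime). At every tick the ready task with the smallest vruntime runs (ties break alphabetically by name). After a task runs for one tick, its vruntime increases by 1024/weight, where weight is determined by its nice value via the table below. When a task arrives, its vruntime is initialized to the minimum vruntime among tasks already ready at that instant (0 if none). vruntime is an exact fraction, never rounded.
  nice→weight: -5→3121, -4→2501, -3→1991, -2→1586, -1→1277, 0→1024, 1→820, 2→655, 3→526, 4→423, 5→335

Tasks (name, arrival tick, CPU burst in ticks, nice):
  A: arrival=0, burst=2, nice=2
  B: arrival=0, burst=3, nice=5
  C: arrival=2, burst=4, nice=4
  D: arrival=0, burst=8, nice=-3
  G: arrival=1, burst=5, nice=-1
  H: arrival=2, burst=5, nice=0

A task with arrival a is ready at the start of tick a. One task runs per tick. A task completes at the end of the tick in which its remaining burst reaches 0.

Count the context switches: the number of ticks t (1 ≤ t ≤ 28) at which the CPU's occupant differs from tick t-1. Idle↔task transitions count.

context switches = 26

t=0: vr[A=0 B=0 D=0] → run A
t=1: vr[A=1024/655 B=0 D=0 G=0] → run B
t=2: vr[A=1024/655 B=1024/335 C=0 D=0 G=0 H=0] → run C
t=3: vr[A=1024/655 B=1024/335 C=1024/423 D=0 G=0 H=0] → run D
t=4: vr[A=1024/655 B=1024/335 C=1024/423 D=1024/1991 G=0 H=0] → run G
t=5: vr[A=1024/655 B=1024/335 C=1024/423 D=1024/1991 G=1024/1277 H=0] → run H
t=6: vr[A=1024/655 B=1024/335 C=1024/423 D=1024/1991 G=1024/1277 H=1] → run D
t=7: vr[A=1024/655 B=1024/335 C=1024/423 D=2048/1991 G=1024/1277 H=1] → run G
t=8: vr[A=1024/655 B=1024/335 C=1024/423 D=2048/1991 G=2048/1277 H=1] → run H
t=9: vr[A=1024/655 B=1024/335 C=1024/423 D=2048/1991 G=2048/1277 H=2] → run D
t=10: vr[A=1024/655 B=1024/335 C=1024/423 D=3072/1991 G=2048/1277 H=2] → run D
t=11: vr[A=1024/655 B=1024/335 C=1024/423 D=4096/1991 G=2048/1277 H=2] → run A
t=12: vr[B=1024/335 C=1024/423 D=4096/1991 G=2048/1277 H=2] → run G
t=13: vr[B=1024/335 C=1024/423 D=4096/1991 G=3072/1277 H=2] → run H
t=14: vr[B=1024/335 C=1024/423 D=4096/1991 G=3072/1277 H=3] → run D
t=15: vr[B=1024/335 C=1024/423 D=5120/1991 G=3072/1277 H=3] → run G
t=16: vr[B=1024/335 C=1024/423 D=5120/1991 G=4096/1277 H=3] → run C
t=17: vr[B=1024/335 C=2048/423 D=5120/1991 G=4096/1277 H=3] → run D
t=18: vr[B=1024/335 C=2048/423 D=6144/1991 G=4096/1277 H=3] → run H
t=19: vr[B=1024/335 C=2048/423 D=6144/1991 G=4096/1277 H=4] → run B
t=20: vr[B=2048/335 C=2048/423 D=6144/1991 G=4096/1277 H=4] → run D
t=21: vr[B=2048/335 C=2048/423 D=7168/1991 G=4096/1277 H=4] → run G
t=22: vr[B=2048/335 C=2048/423 D=7168/1991 H=4] → run D
t=23: vr[B=2048/335 C=2048/423 H=4] → run H
t=24: vr[B=2048/335 C=2048/423] → run C
t=25: vr[B=2048/335 C=1024/141] → run B
t=26: vr[C=1024/141] → run C
t=27: (idle)
t=28: (idle)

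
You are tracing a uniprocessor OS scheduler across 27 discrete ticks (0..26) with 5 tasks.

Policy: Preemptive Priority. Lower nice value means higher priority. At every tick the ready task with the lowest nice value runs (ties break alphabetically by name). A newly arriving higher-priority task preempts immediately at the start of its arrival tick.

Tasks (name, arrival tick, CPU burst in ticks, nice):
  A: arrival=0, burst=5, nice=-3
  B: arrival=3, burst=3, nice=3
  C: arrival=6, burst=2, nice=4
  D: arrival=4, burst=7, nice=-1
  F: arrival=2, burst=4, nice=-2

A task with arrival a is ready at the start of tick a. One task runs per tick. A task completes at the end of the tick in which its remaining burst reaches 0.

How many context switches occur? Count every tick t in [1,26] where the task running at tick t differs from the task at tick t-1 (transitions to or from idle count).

context switches = 5

t=0: ready={A} → run A
t=1: ready={A} → run A
t=2: ready={A,F} → run A
t=3: ready={A,B,F} → run A
t=4: ready={A,B,D,F} → run A
t=5: ready={B,D,F} → run F
t=6: ready={B,C,D,F} → run F
t=7: ready={B,C,D,F} → run F
t=8: ready={B,C,D,F} → run F
t=9: ready={B,C,D} → run D
t=10: ready={B,C,D} → run D
t=11: ready={B,C,D} → run D
t=12: ready={B,C,D} → run D
t=13: ready={B,C,D} → run D
t=14: ready={B,C,D} → run D
t=15: ready={B,C,D} → run D
t=16: ready={B,C} → run B
t=17: ready={B,C} → run B
t=18: ready={B,C} → run B
t=19: ready={C} → run C
t=20: ready={C} → run C
t=21: (idle)
t=22: (idle)
t=23: (idle)
t=24: (idle)
t=25: (idle)
t=26: (idle)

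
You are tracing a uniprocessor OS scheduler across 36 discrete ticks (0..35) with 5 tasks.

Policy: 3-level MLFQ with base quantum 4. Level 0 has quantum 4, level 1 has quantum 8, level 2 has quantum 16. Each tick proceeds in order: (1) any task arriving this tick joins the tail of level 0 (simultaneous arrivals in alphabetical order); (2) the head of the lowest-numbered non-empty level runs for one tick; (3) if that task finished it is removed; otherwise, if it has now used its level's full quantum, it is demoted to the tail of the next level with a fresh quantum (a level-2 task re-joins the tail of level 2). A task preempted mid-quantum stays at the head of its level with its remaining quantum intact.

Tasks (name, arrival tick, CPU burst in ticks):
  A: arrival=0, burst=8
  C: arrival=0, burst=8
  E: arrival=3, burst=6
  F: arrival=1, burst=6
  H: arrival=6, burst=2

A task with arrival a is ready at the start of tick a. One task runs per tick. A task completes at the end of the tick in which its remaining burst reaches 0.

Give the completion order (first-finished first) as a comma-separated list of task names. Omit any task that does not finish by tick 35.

t=0: L0/L1/L2 = AC/-/- → run A
t=1: L0/L1/L2 = ACF/-/- → run A
t=2: L0/L1/L2 = ACF/-/- → run A
t=3: L0/L1/L2 = ACFE/-/- → run A
t=4: L0/L1/L2 = CFE/A/- → run C
t=5: L0/L1/L2 = CFE/A/- → run C
t=6: L0/L1/L2 = CFEH/A/- → run C
t=7: L0/L1/L2 = CFEH/A/- → run C
t=8: L0/L1/L2 = FEH/AC/- → run F
t=9: L0/L1/L2 = FEH/AC/- → run F
t=10: L0/L1/L2 = FEH/AC/- → run F
t=11: L0/L1/L2 = FEH/AC/- → run F
t=12: L0/L1/L2 = EH/ACF/- → run E
t=13: L0/L1/L2 = EH/ACF/- → run E
t=14: L0/L1/L2 = EH/ACF/- → run E
t=15: L0/L1/L2 = EH/ACF/- → run E
t=16: L0/L1/L2 = H/ACFE/- → run H
t=17: L0/L1/L2 = H/ACFE/- → run H
t=18: L0/L1/L2 = -/ACFE/- → run A
t=19: L0/L1/L2 = -/ACFE/- → run A
t=20: L0/L1/L2 = -/ACFE/- → run A
t=21: L0/L1/L2 = -/ACFE/- → run A
t=22: L0/L1/L2 = -/CFE/- → run C
t=23: L0/L1/L2 = -/CFE/- → run C
t=24: L0/L1/L2 = -/CFE/- → run C
t=25: L0/L1/L2 = -/CFE/- → run C
t=26: L0/L1/L2 = -/FE/- → run F
t=27: L0/L1/L2 = -/FE/- → run F
t=28: L0/L1/L2 = -/E/- → run E
t=29: L0/L1/L2 = -/E/- → run E
t=30: (idle)
t=31: (idle)
t=32: (idle)
t=33: (idle)
t=34: (idle)
t=35: (idle)

completion order = H, A, C, F, E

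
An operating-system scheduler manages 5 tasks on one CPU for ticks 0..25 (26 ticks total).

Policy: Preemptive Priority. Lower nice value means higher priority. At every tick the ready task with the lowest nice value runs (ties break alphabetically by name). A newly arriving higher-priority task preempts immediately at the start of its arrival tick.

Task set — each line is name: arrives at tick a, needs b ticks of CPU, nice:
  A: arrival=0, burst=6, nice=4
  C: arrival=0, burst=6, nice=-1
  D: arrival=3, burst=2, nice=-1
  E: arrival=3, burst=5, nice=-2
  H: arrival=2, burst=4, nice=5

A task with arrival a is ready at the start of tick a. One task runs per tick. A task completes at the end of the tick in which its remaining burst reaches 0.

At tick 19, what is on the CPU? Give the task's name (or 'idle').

running at tick 19 = H

t=0: ready={A,C} → run C
t=1: ready={A,C} → run C
t=2: ready={A,C,H} → run C
t=3: ready={A,C,D,E,H} → run E
t=4: ready={A,C,D,E,H} → run E
t=5: ready={A,C,D,E,H} → run E
t=6: ready={A,C,D,E,H} → run E
t=7: ready={A,C,D,E,H} → run E
t=8: ready={A,C,D,H} → run C
t=9: ready={A,C,D,H} → run C
t=10: ready={A,C,D,H} → run C
t=11: ready={A,D,H} → run D
t=12: ready={A,D,H} → run D
t=13: ready={A,H} → run A
t=14: ready={A,H} → run A
t=15: ready={A,H} → run A
t=16: ready={A,H} → run A
t=17: ready={A,H} → run A
t=18: ready={A,H} → run A
t=19: ready={H} → run H
t=20: ready={H} → run H
t=21: ready={H} → run H
t=22: ready={H} → run H
t=23: (idle)
t=24: (idle)
t=25: (idle)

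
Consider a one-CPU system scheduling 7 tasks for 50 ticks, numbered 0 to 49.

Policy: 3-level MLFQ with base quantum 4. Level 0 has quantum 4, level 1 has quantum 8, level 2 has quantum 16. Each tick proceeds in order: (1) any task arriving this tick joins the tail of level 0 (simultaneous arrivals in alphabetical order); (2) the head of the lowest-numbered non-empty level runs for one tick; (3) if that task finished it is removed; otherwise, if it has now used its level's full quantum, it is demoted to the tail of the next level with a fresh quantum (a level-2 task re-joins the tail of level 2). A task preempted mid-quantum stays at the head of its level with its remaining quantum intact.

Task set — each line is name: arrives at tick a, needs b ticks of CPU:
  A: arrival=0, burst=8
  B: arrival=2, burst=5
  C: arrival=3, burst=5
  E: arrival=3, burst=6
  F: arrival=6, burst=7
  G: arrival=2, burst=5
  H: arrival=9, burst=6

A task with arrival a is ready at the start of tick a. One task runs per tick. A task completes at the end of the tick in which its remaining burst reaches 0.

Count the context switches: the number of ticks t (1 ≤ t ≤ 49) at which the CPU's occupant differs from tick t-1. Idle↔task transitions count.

t=0: L0/L1/L2 = A/-/- → run A
t=1: L0/L1/L2 = A/-/- → run A
t=2: L0/L1/L2 = ABG/-/- → run A
t=3: L0/L1/L2 = ABGCE/-/- → run A
t=4: L0/L1/L2 = BGCE/A/- → run B
t=5: L0/L1/L2 = BGCE/A/- → run B
t=6: L0/L1/L2 = BGCEF/A/- → run B
t=7: L0/L1/L2 = BGCEF/A/- → run B
t=8: L0/L1/L2 = GCEF/AB/- → run G
t=9: L0/L1/L2 = GCEFH/AB/- → run G
t=10: L0/L1/L2 = GCEFH/AB/- → run G
t=11: L0/L1/L2 = GCEFH/AB/- → run G
t=12: L0/L1/L2 = CEFH/ABG/- → run C
t=13: L0/L1/L2 = CEFH/ABG/- → run C
t=14: L0/L1/L2 = CEFH/ABG/- → run C
t=15: L0/L1/L2 = CEFH/ABG/- → run C
t=16: L0/L1/L2 = EFH/ABGC/- → run E
t=17: L0/L1/L2 = EFH/ABGC/- → run E
t=18: L0/L1/L2 = EFH/ABGC/- → run E
t=19: L0/L1/L2 = EFH/ABGC/- → run E
t=20: L0/L1/L2 = FH/ABGCE/- → run F
t=21: L0/L1/L2 = FH/ABGCE/- → run F
t=22: L0/L1/L2 = FH/ABGCE/- → run F
t=23: L0/L1/L2 = FH/ABGCE/- → run F
t=24: L0/L1/L2 = H/ABGCEF/- → run H
t=25: L0/L1/L2 = H/ABGCEF/- → run H
t=26: L0/L1/L2 = H/ABGCEF/- → run H
t=27: L0/L1/L2 = H/ABGCEF/- → run H
t=28: L0/L1/L2 = -/ABGCEFH/- → run A
t=29: L0/L1/L2 = -/ABGCEFH/- → run A
t=30: L0/L1/L2 = -/ABGCEFH/- → run A
t=31: L0/L1/L2 = -/ABGCEFH/- → run A
t=32: L0/L1/L2 = -/BGCEFH/- → run B
t=33: L0/L1/L2 = -/GCEFH/- → run G
t=34: L0/L1/L2 = -/CEFH/- → run C
t=35: L0/L1/L2 = -/EFH/- → run E
t=36: L0/L1/L2 = -/EFH/- → run E
t=37: L0/L1/L2 = -/FH/- → run F
t=38: L0/L1/L2 = -/FH/- → run F
t=39: L0/L1/L2 = -/FH/- → run F
t=40: L0/L1/L2 = -/H/- → run H
t=41: L0/L1/L2 = -/H/- → run H
t=42: (idle)
t=43: (idle)
t=44: (idle)
t=45: (idle)
t=46: (idle)
t=47: (idle)
t=48: (idle)
t=49: (idle)

context switches = 14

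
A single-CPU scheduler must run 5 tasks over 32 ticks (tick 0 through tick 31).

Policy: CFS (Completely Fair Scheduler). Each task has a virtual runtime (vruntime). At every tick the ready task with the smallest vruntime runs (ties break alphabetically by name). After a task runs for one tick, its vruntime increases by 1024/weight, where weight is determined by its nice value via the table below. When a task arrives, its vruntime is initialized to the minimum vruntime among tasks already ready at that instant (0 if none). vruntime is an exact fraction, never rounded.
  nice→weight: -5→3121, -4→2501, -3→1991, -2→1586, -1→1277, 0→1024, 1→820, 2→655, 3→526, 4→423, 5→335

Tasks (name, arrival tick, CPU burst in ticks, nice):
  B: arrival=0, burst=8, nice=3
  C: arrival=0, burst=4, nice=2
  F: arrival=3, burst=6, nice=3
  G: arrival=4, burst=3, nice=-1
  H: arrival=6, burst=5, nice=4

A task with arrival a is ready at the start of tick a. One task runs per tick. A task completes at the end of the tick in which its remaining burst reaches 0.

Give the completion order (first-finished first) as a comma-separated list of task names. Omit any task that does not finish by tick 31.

t=0: vr[B=0 C=0] → run B
t=1: vr[B=512/263 C=0] → run C
t=2: vr[B=512/263 C=1024/655] → run C
t=3: vr[B=512/263 C=2048/655 F=512/263] → run B
t=4: vr[B=1024/263 C=2048/655 F=512/263 G=512/263] → run F
t=5: vr[B=1024/263 C=2048/655 F=1024/263 G=512/263] → run G
t=6: vr[B=1024/263 C=2048/655 F=1024/263 G=923136/335851 H=923136/335851] → run G
t=7: vr[B=1024/263 C=2048/655 F=1024/263 G=1192448/335851 H=923136/335851] → run H
t=8: vr[B=1024/263 C=2048/655 F=1024/263 G=1192448/335851 H=734397952/142064973] → run C
t=9: vr[B=1024/263 C=3072/655 F=1024/263 G=1192448/335851 H=734397952/142064973] → run G
t=10: vr[B=1024/263 C=3072/655 F=1024/263 H=734397952/142064973] → run B
t=11: vr[B=1536/263 C=3072/655 F=1024/263 H=734397952/142064973] → run F
t=12: vr[B=1536/263 C=3072/655 F=1536/263 H=734397952/142064973] → run C
t=13: vr[B=1536/263 F=1536/263 H=734397952/142064973] → run H
t=14: vr[B=1536/263 F=1536/263 H=1078309376/142064973] → run B
t=15: vr[B=2048/263 F=1536/263 H=1078309376/142064973] → run F
t=16: vr[B=2048/263 F=2048/263 H=1078309376/142064973] → run H
t=17: vr[B=2048/263 F=2048/263 H=474073600/47354991] → run B
t=18: vr[B=2560/263 F=2048/263 H=474073600/47354991] → run F
t=19: vr[B=2560/263 F=2560/263 H=474073600/47354991] → run B
t=20: vr[B=3072/263 F=2560/263 H=474073600/47354991] → run F
t=21: vr[B=3072/263 F=3072/263 H=474073600/47354991] → run H
t=22: vr[B=3072/263 F=3072/263 H=1766132224/142064973] → run B
t=23: vr[B=3584/263 F=3072/263 H=1766132224/142064973] → run F
t=24: vr[B=3584/263 H=1766132224/142064973] → run H
t=25: vr[B=3584/263] → run B
t=26: (idle)
t=27: (idle)
t=28: (idle)
t=29: (idle)
t=30: (idle)
t=31: (idle)

completion order = G, C, F, H, B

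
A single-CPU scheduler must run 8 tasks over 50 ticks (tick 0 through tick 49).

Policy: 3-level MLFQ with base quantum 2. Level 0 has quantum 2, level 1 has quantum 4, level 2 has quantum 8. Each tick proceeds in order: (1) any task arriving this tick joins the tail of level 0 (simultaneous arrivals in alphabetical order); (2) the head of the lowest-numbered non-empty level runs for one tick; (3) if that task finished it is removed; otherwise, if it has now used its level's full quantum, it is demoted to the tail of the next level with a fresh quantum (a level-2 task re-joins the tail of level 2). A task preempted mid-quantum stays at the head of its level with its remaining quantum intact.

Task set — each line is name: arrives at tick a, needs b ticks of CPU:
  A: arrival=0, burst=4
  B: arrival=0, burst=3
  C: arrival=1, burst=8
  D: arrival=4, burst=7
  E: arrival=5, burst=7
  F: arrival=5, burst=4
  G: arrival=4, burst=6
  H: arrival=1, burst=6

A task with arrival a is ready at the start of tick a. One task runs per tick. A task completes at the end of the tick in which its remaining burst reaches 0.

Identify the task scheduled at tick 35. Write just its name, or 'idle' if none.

t=0: L0/L1/L2 = AB/-/- → run A
t=1: L0/L1/L2 = ABCH/-/- → run A
t=2: L0/L1/L2 = BCH/A/- → run B
t=3: L0/L1/L2 = BCH/A/- → run B
t=4: L0/L1/L2 = CHDG/AB/- → run C
t=5: L0/L1/L2 = CHDGEF/AB/- → run C
t=6: L0/L1/L2 = HDGEF/ABC/- → run H
t=7: L0/L1/L2 = HDGEF/ABC/- → run H
t=8: L0/L1/L2 = DGEF/ABCH/- → run D
t=9: L0/L1/L2 = DGEF/ABCH/- → run D
t=10: L0/L1/L2 = GEF/ABCHD/- → run G
t=11: L0/L1/L2 = GEF/ABCHD/- → run G
t=12: L0/L1/L2 = EF/ABCHDG/- → run E
t=13: L0/L1/L2 = EF/ABCHDG/- → run E
t=14: L0/L1/L2 = F/ABCHDGE/- → run F
t=15: L0/L1/L2 = F/ABCHDGE/- → run F
t=16: L0/L1/L2 = -/ABCHDGEF/- → run A
t=17: L0/L1/L2 = -/ABCHDGEF/- → run A
t=18: L0/L1/L2 = -/BCHDGEF/- → run B
t=19: L0/L1/L2 = -/CHDGEF/- → run C
t=20: L0/L1/L2 = -/CHDGEF/- → run C
t=21: L0/L1/L2 = -/CHDGEF/- → run C
t=22: L0/L1/L2 = -/CHDGEF/- → run C
t=23: L0/L1/L2 = -/HDGEF/C → run H
t=24: L0/L1/L2 = -/HDGEF/C → run H
t=25: L0/L1/L2 = -/HDGEF/C → run H
t=26: L0/L1/L2 = -/HDGEF/C → run H
t=27: L0/L1/L2 = -/DGEF/C → run D
t=28: L0/L1/L2 = -/DGEF/C → run D
t=29: L0/L1/L2 = -/DGEF/C → run D
t=30: L0/L1/L2 = -/DGEF/C → run D
t=31: L0/L1/L2 = -/GEF/CD → run G
t=32: L0/L1/L2 = -/GEF/CD → run G
t=33: L0/L1/L2 = -/GEF/CD → run G
t=34: L0/L1/L2 = -/GEF/CD → run G
t=35: L0/L1/L2 = -/EF/CD → run E
t=36: L0/L1/L2 = -/EF/CD → run E
t=37: L0/L1/L2 = -/EF/CD → run E
t=38: L0/L1/L2 = -/EF/CD → run E
t=39: L0/L1/L2 = -/F/CDE → run F
t=40: L0/L1/L2 = -/F/CDE → run F
t=41: L0/L1/L2 = -/-/CDE → run C
t=42: L0/L1/L2 = -/-/CDE → run C
t=43: L0/L1/L2 = -/-/DE → run D
t=44: L0/L1/L2 = -/-/E → run E
t=45: (idle)
t=46: (idle)
t=47: (idle)
t=48: (idle)
t=49: (idle)

running at tick 35 = E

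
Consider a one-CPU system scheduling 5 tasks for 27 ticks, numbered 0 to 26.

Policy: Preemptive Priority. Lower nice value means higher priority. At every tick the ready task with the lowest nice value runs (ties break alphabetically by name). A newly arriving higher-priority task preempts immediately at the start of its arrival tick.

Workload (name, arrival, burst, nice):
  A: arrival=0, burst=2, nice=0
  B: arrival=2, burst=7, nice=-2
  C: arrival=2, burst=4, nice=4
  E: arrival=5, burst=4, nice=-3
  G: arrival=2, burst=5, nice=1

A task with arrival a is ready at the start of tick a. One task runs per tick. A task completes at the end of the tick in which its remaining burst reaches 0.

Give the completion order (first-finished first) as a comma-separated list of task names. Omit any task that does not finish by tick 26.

completion order = A, E, B, G, C

t=0: ready={A} → run A
t=1: ready={A} → run A
t=2: ready={B,C,G} → run B
t=3: ready={B,C,G} → run B
t=4: ready={B,C,G} → run B
t=5: ready={B,C,E,G} → run E
t=6: ready={B,C,E,G} → run E
t=7: ready={B,C,E,G} → run E
t=8: ready={B,C,E,G} → run E
t=9: ready={B,C,G} → run B
t=10: ready={B,C,G} → run B
t=11: ready={B,C,G} → run B
t=12: ready={B,C,G} → run B
t=13: ready={C,G} → run G
t=14: ready={C,G} → run G
t=15: ready={C,G} → run G
t=16: ready={C,G} → run G
t=17: ready={C,G} → run G
t=18: ready={C} → run C
t=19: ready={C} → run C
t=20: ready={C} → run C
t=21: ready={C} → run C
t=22: (idle)
t=23: (idle)
t=24: (idle)
t=25: (idle)
t=26: (idle)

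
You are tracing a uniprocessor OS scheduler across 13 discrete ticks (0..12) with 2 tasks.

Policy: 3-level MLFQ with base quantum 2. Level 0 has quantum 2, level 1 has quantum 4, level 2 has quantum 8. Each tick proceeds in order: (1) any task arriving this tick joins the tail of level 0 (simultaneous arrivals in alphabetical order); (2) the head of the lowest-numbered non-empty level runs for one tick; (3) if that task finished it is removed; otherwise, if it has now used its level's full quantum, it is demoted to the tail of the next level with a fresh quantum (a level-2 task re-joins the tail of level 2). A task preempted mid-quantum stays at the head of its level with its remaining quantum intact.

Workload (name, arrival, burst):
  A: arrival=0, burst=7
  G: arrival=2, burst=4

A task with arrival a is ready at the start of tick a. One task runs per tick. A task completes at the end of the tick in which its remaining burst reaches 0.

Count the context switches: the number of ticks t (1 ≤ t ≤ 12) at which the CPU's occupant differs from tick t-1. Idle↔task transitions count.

context switches = 5

t=0: L0/L1/L2 = A/-/- → run A
t=1: L0/L1/L2 = A/-/- → run A
t=2: L0/L1/L2 = G/A/- → run G
t=3: L0/L1/L2 = G/A/- → run G
t=4: L0/L1/L2 = -/AG/- → run A
t=5: L0/L1/L2 = -/AG/- → run A
t=6: L0/L1/L2 = -/AG/- → run A
t=7: L0/L1/L2 = -/AG/- → run A
t=8: L0/L1/L2 = -/G/A → run G
t=9: L0/L1/L2 = -/G/A → run G
t=10: L0/L1/L2 = -/-/A → run A
t=11: (idle)
t=12: (idle)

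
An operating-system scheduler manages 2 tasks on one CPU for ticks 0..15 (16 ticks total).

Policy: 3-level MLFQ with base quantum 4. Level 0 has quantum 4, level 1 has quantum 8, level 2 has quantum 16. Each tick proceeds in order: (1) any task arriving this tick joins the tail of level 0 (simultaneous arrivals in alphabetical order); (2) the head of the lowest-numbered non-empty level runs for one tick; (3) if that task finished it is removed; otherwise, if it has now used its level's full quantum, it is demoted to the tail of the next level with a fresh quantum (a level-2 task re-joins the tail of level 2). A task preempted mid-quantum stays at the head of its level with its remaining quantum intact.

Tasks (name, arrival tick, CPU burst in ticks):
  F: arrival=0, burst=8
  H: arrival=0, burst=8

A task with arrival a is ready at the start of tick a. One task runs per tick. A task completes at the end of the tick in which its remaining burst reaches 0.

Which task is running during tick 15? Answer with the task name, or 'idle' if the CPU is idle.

t=0: L0/L1/L2 = FH/-/- → run F
t=1: L0/L1/L2 = FH/-/- → run F
t=2: L0/L1/L2 = FH/-/- → run F
t=3: L0/L1/L2 = FH/-/- → run F
t=4: L0/L1/L2 = H/F/- → run H
t=5: L0/L1/L2 = H/F/- → run H
t=6: L0/L1/L2 = H/F/- → run H
t=7: L0/L1/L2 = H/F/- → run H
t=8: L0/L1/L2 = -/FH/- → run F
t=9: L0/L1/L2 = -/FH/- → run F
t=10: L0/L1/L2 = -/FH/- → run F
t=11: L0/L1/L2 = -/FH/- → run F
t=12: L0/L1/L2 = -/H/- → run H
t=13: L0/L1/L2 = -/H/- → run H
t=14: L0/L1/L2 = -/H/- → run H
t=15: L0/L1/L2 = -/H/- → run H

running at tick 15 = H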